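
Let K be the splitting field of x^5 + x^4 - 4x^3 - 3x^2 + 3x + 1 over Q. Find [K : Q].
5

The degree of the splitting field over Q equals the order of the Galois group, so first determine the group. The polynomial f is an irreducible quintic over Q, so G = Gal(f/Q) is a transitive subgroup of S_5: one of C_5 (5T1, order 5), D_5 (5T2, order 10), F_20 (5T3, order 20), A_5 (5T4, order 60) or S_5 (5T5, order 120). The discriminant of f is 14641 = 121^2, a perfect square, so G is contained in A_5. The transitive groups of degree 5 contained in A_5 are: C_5 (5T1, order 5), D_5 (5T2, order 10), A_5 (5T4, order 60). By Dedekind's theorem, for a prime p not dividing disc(f) the degrees of the irreducible factors of f mod p form the cycle type of an element of G. Factoring f modulo the 14 such primes p <= 47 (skipping 11, which divides the discriminant), each new pattern first appears at: mod 2: f = (x^5 + x^4 + x^2 + x + 1), pattern 5; mod 23: f = (x + 9)(x + 12)(x + 13)(x + 17)(x + 19), pattern 1+1+1+1+1. No other pattern occurs in this range, so the set of observed cycle types is {5, 1+1+1+1+1}. The candidates containing elements of all these cycle types are C_5 (5T1) of order 5, D_5 (5T2) of order 10, A_5 (5T4) of order 60; the others are excluded. The observed types are precisely the cycle types that occur in C_5 (5T1). Each of the other remaining candidates has further cycle types, and by the Chebotarev density theorem the matching factorization patterns would occur for a proportion of primes equal to their share of the group: D_5 (5T2) additionally contains elements of type 2+2+1 (5 of its 10 elements, about 50% of primes); A_5 (5T4) additionally contains elements of type 3+1+1, 2+2+1 (35 of its 60 elements, about 58% of primes). None of the 14 primes tested shows any such pattern (for each of these groups the chance of that is below 10^-4), which rules them out. Hence G = C_5 (5T1), of order 5. The Galois group C_5 (5T1) has order 5, so the splitting field has degree 5 over Q.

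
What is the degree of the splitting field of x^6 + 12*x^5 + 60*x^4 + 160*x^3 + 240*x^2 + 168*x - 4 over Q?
The degree of the splitting field over Q equals the order of the Galois group, so first determine the group. The polynomial f is an irreducible sextic over Q, so G = Gal(f/Q) is one of the 16 transitive subgroups 6T1, ..., 6T16 of S_6. The discriminant of f is 746496000000 = 864000^2, a perfect square, so G is contained in A_6. The transitive groups of degree 6 contained in A_6 are: A_4 (6T4, order 12), S_4 (6T7, order 24), (C_3 x C_3) : C_4 (6T10, order 36), PSL(2,5) (6T12, order 60), A_6 (6T15, order 360). By Dedekind's theorem, for a prime p not dividing disc(f) the degrees of the irreducible factors of f mod p form the cycle type of an element of G. Factoring f modulo the 6 such primes p <= 23 (skipping 2, 3, 5, which divide the discriminant), each new pattern first appears at: mod 7: f = (x + 6)(x^5 + 6x^4 + 3x^3 + 2x^2 + 4x + 4), pattern 5+1; mod 23: f = (x + 4)(x + 13)(x + 18)(x^3 + x + 17), pattern 3+1+1+1. No other pattern occurs in this range, so the set of observed cycle types is {5+1, 3+1+1+1}. Among the candidates above, the only group containing elements of all these cycle types is A_6 (6T15) — each of A_4 (6T4), S_4 (6T7), (C_3 x C_3) : C_4 (6T10), PSL(2,5) (6T12) lacks at least one of them. Hence G = A_6 (6T15), of order 360. The Galois group A_6 (6T15) has order 360, so the splitting field has degree 360 over Q.

360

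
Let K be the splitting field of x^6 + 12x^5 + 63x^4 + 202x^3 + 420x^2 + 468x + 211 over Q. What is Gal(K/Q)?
PGL(2,5) (also written S5(6))

The polynomial f is an irreducible sextic over Q, so G = Gal(f/Q) is one of the 16 transitive subgroups 6T1, ..., 6T16 of S_6. The discriminant of f is -28010528989632, which is not a perfect square, so G is not contained in A_6. The transitive groups of degree 6 not contained in A_6 are: C_6 (6T1, order 6), S_3 (6T2, order 6), D_6 (6T3, order 12), C_3 x S_3 (6T5, order 18), A_4 x C_2 (6T6, order 24), S_4 (6T8, order 24), S_3 x S_3 (6T9, order 36), S_4 x C_2 (6T11, order 48), (S_3 x S_3) : C_2 (6T13, order 72), PGL(2,5) (6T14, order 120), S_6 (6T16, order 720). By Dedekind's theorem, for a prime p not dividing disc(f) the degrees of the irreducible factors of f mod p form the cycle type of an element of G. Factoring f modulo the 21 such primes p <= 89 (skipping 2, 3, 7, which divide the discriminant), each new pattern first appears at: mod 5: f = (x^6 + 2x^5 + 3x^4 + 2x^3 + 3x + 1), pattern 6; mod 11: f = (x + 6)(x^5 + 6x^4 + 5x^3 + 7x^2 + 4x + 4), pattern 5+1; mod 13: f = (x + 1)(x + 7)(x^4 + 4x^3 + 11x^2 + 8x + 6), pattern 4+1+1; mod 23: f = (x + 5)(x + 18)(x^2 + 3x + 11)(x^2 + 9x + 4), pattern 2+2+1+1; mod 43: f = (x^3 + 6x^2 + 12x + 39)(x^3 + 6x^2 + 15x + 1), pattern 3+3; mod 61: f = (x^2 + 32x + 5)(x^2 + 50x + 55)(x^2 + 52x + 56), pattern 2+2+2. No other pattern occurs in this range, so the set of observed cycle types is {6, 5+1, 4+1+1, 2+2+1+1, 3+3, 2+2+2}. The candidates containing elements of all these cycle types are PGL(2,5) (6T14) of order 120, S_6 (6T16) of order 720; the others are excluded. The observed types are precisely the cycle types that occur in PGL(2,5) (6T14) (apart from the identity). Each of the other remaining candidates has further cycle types, and by the Chebotarev density theorem the matching factorization patterns would occur for a proportion of primes equal to their share of the group: S_6 (6T16) additionally contains elements of type 4+2, 3+2+1, 3+1+1+1, 2+1+1+1+1 (265 of its 720 elements, about 37% of primes). None of the 21 primes tested shows any such pattern (for each of these groups the chance of that is below 10^-4), which rules them out. Hence G = PGL(2,5) (6T14), of order 120.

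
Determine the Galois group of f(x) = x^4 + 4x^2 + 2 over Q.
The polynomial is an irreducible quartic over Q and its discriminant is 2048, which is not a perfect square, so the Galois group is not contained in A_4. The resolvent cubic y^3 - 4*y^2 - 8*y + 32 has exactly one rational root, so the Galois group is C_4 or D_4. The quartic becomes reducible over Q(sqrt(disc)), so the group is C_4.

4T1: C_4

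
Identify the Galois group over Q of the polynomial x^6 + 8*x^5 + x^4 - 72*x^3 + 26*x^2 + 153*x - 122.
The polynomial f is an irreducible sextic over Q, so G = Gal(f/Q) is one of the 16 transitive subgroups 6T1, ..., 6T16 of S_6. The discriminant of f is 30991489 = 5567^2, a perfect square, so G is contained in A_6. The transitive groups of degree 6 contained in A_6 are: A_4 (6T4, order 12), S_4 (6T7, order 24), (C_3 x C_3) : C_4 (6T10, order 36), PSL(2,5) (6T12, order 60), A_6 (6T15, order 360). By Dedekind's theorem, for a prime p not dividing disc(f) the degrees of the irreducible factors of f mod p form the cycle type of an element of G. Factoring f modulo the 21 such primes p <= 79 (skipping 19, which divides the discriminant), each new pattern first appears at: mod 2: f = (x)(x^5 + x^3 + 1), pattern 5+1; mod 7: f = (x^3 + 2x^2 + 4x + 2)(x^3 + 6x^2 + 6x + 2), pattern 3+3; mod 61: f = (x)(x + 1)(x^2 + 32x + 6)(x^2 + 36x + 56), pattern 2+2+1+1. No other pattern occurs in this range, so the set of observed cycle types is {5+1, 3+3, 2+2+1+1}. The candidates containing elements of all these cycle types are PSL(2,5) (6T12) of order 60, A_6 (6T15) of order 360; the others are excluded. The observed types are precisely the cycle types that occur in PSL(2,5) (6T12) (apart from the identity). Each of the other remaining candidates has further cycle types, and by the Chebotarev density theorem the matching factorization patterns would occur for a proportion of primes equal to their share of the group: A_6 (6T15) additionally contains elements of type 4+2, 3+1+1+1 (130 of its 360 elements, about 36% of primes). None of the 21 primes tested shows any such pattern (for each of these groups the chance of that is below 10^-4), which rules them out. Hence G = PSL(2,5) (6T12), of order 60.

PSL(2,5) (also written A5(6))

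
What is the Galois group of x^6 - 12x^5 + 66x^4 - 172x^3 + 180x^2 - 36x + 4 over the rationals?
The polynomial f is an irreducible sextic over Q, so G = Gal(f/Q) is one of the 16 transitive subgroups 6T1, ..., 6T16 of S_6. The discriminant of f is -2004153643008, which is not a perfect square, so G is not contained in A_6. The transitive groups of degree 6 not contained in A_6 are: C_6 (6T1, order 6), S_3 (6T2, order 6), D_6 (6T3, order 12), C_3 x S_3 (6T5, order 18), A_4 x C_2 (6T6, order 24), S_4 (6T8, order 24), S_3 x S_3 (6T9, order 36), S_4 x C_2 (6T11, order 48), (S_3 x S_3) : C_2 (6T13, order 72), PGL(2,5) (6T14, order 120), S_6 (6T16, order 720). By Dedekind's theorem, for a prime p not dividing disc(f) the degrees of the irreducible factors of f mod p form the cycle type of an element of G. Factoring f modulo the 23 such primes p <= 103 (skipping 2, 3, 11, 43, which divide the discriminant), each new pattern first appears at: mod 5: f = (x^2 + 2)(x^2 + 4x + 1)(x^2 + 4x + 2), pattern 2+2+2; mod 7: f = (x^3 + 4x^2 + 5x + 5)(x^3 + 5x^2 + 6x + 5), pattern 3+3; mod 31: f = (x + 5)(x + 11)(x + 18)(x + 20)(x + 28)(x + 30), pattern 1+1+1+1+1+1. No other pattern occurs in this range, so the set of observed cycle types is {2+2+2, 3+3, 1+1+1+1+1+1}. The candidates containing elements of all these cycle types are C_6 (6T1) of order 6, S_3 (6T2) of order 6, D_6 (6T3) of order 12, C_3 x S_3 (6T5) of order 18, A_4 x C_2 (6T6) of order 24, S_4 (6T8) of order 24, S_3 x S_3 (6T9) of order 36, S_4 x C_2 (6T11) of order 48, (S_3 x S_3) : C_2 (6T13) of order 72, PGL(2,5) (6T14) of order 120, S_6 (6T16) of order 720; the others are excluded. The observed types are precisely the cycle types that occur in S_3 (6T2). Each of the other remaining candidates has further cycle types, and by the Chebotarev density theorem the matching factorization patterns would occur for a proportion of primes equal to their share of the group: C_6 (6T1) additionally contains elements of type 6 (2 of its 6 elements, about 33% of primes); D_6 (6T3) additionally contains elements of type 6, 2+2+1+1 (5 of its 12 elements, about 42% of primes); C_3 x S_3 (6T5) additionally contains elements of type 6, 3+1+1+1 (10 of its 18 elements, about 56% of primes); A_4 x C_2 (6T6) additionally contains elements of type 6, 2+2+1+1, 2+1+1+1+1 (14 of its 24 elements, about 58% of primes); S_4 (6T8) additionally contains elements of type 4+1+1, 2+2+1+1 (9 of its 24 elements, about 38% of primes); S_3 x S_3 (6T9) additionally contains elements of type 6, 3+1+1+1, 2+2+1+1 (25 of its 36 elements, about 69% of primes); S_4 x C_2 (6T11) additionally contains elements of type 6, 4+2, 4+1+1, 2+2+1+1, 2+1+1+1+1 (32 of its 48 elements, about 67% of primes); (S_3 x S_3) : C_2 (6T13) additionally contains elements of type 6, 4+2, 3+2+1, 3+1+1+1, 2+2+1+1, 2+1+1+1+1 (61 of its 72 elements, about 85% of primes); PGL(2,5) (6T14) additionally contains elements of type 6, 5+1, 4+1+1, 2+2+1+1 (89 of its 120 elements, about 74% of primes); S_6 (6T16) additionally contains elements of type 6, 5+1, 4+2, 4+1+1, 3+2+1, 3+1+1+1, 2+2+1+1, 2+1+1+1+1 (664 of its 720 elements, about 92% of primes). None of the 23 primes tested shows any such pattern (for each of these groups the chance of that is below 10^-4), which rules them out. Hence G = S_3 (6T2), of order 6.

S_3 (order 6)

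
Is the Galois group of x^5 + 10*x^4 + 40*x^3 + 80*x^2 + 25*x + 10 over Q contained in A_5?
The polynomial is irreducible of degree 5 over Q. Its discriminant is 58564000000 = 242000^2, a perfect square. A Galois group lies in the alternating group exactly when the discriminant is a square in Q, so the Galois group (A_5) is contained in A_5.

Yes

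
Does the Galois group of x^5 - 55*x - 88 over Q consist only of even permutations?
The polynomial is irreducible of degree 5 over Q. Its discriminant is 58564000000 = 242000^2, a perfect square. A Galois group lies in the alternating group exactly when the discriminant is a square in Q, so the Galois group (A_5) is contained in A_5.

Yes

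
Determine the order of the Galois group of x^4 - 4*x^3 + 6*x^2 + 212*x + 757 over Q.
12

The degree of the splitting field over Q equals the order of the Galois group, so first determine the group. The polynomial is an irreducible quartic over Q and its discriminant is 176319369216 = 419904^2, a perfect square, so the Galois group is contained in A_4. The resolvent cubic y^3 - 6*y^2 - 3876*y - 38888 is irreducible over Q. An irreducible resolvent with square discriminant gives A_4. The Galois group A_4 (4T4) has order 12, so the splitting field has degree 12 over Q.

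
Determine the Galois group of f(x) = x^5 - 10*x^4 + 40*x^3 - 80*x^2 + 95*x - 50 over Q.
The polynomial f is an irreducible quintic over Q, so G = Gal(f/Q) is a transitive subgroup of S_5: one of C_5 (5T1, order 5), D_5 (5T2, order 10), F_20 (5T3, order 20), A_5 (5T4, order 60) or S_5 (5T5, order 120). The discriminant of f is 259200000, which is not a perfect square, so G is not contained in A_5. The transitive groups of degree 5 not contained in A_5 are: F_20 (5T3, order 20), S_5 (5T5, order 120). By Dedekind's theorem, for a prime p not dividing disc(f) the degrees of the irreducible factors of f mod p form the cycle type of an element of G. Factoring f modulo the 18 such primes p <= 73 (skipping 2, 3, 5, which divide the discriminant), each new pattern first appears at: mod 7: f = (x + 4)(x^4 + 5x^2 + 5x + 5), pattern 4+1; mod 11: f = (x + 4)(x^2 + 9x + 10)(x^2 + 10x + 7), pattern 2+2+1; mod 19: f = (x^5 + 9x^4 + 2x^3 + 15x^2 + 7), pattern 5. No other pattern occurs in this range, so the set of observed cycle types is {4+1, 2+2+1, 5}. The candidates containing elements of all these cycle types are F_20 (5T3) of order 20, S_5 (5T5) of order 120; the others are excluded. The observed types are precisely the cycle types that occur in F_20 (5T3) (apart from the identity). Each of the other remaining candidates has further cycle types, and by the Chebotarev density theorem the matching factorization patterns would occur for a proportion of primes equal to their share of the group: S_5 (5T5) additionally contains elements of type 3+2, 3+1+1, 2+1+1+1 (50 of its 120 elements, about 42% of primes). None of the 18 primes tested shows any such pattern (for each of these groups the chance of that is below 10^-4), which rules them out. Hence G = F_20 (5T3), of order 20.

5T3: F_20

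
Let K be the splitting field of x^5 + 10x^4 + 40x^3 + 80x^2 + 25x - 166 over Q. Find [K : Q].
60

The degree of the splitting field over Q equals the order of the Galois group, so first determine the group. The polynomial f is an irreducible quintic over Q, so G = Gal(f/Q) is a transitive subgroup of S_5: one of C_5 (5T1, order 5), D_5 (5T2, order 10), F_20 (5T3, order 20), A_5 (5T4, order 60) or S_5 (5T5, order 120). The discriminant of f is 58564000000 = 242000^2, a perfect square, so G is contained in A_5. The transitive groups of degree 5 contained in A_5 are: C_5 (5T1, order 5), D_5 (5T2, order 10), A_5 (5T4, order 60). By Dedekind's theorem, for a prime p not dividing disc(f) the degrees of the irreducible factors of f mod p form the cycle type of an element of G. Factoring f modulo the 3 such primes p <= 13 (skipping 2, 5, 11, which divide the discriminant), each new pattern first appears at: mod 3: f = (x^5 + x^4 + x^3 + 2x^2 + x + 2), pattern 5; mod 13: f = (x + 7)(x + 9)(x^3 + 7x^2 + 8x + 5), pattern 3+1+1. No other pattern occurs in this range, so the set of observed cycle types is {5, 3+1+1}. Among the candidates above, the only group containing elements of all these cycle types is A_5 (5T4) — each of C_5 (5T1), D_5 (5T2) lacks at least one of them. Hence G = A_5 (5T4), of order 60. The Galois group A_5 (5T4) has order 60, so the splitting field has degree 60 over Q.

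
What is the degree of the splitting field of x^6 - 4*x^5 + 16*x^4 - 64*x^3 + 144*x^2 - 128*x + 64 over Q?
The degree of the splitting field over Q equals the order of the Galois group, so first determine the group. The polynomial f is an irreducible sextic over Q, so G = Gal(f/Q) is one of the 16 transitive subgroups 6T1, ..., 6T16 of S_6. The discriminant of f is -1154968245501952, which is not a perfect square, so G is not contained in A_6. The transitive groups of degree 6 not contained in A_6 are: C_6 (6T1, order 6), S_3 (6T2, order 6), D_6 (6T3, order 12), C_3 x S_3 (6T5, order 18), A_4 x C_2 (6T6, order 24), S_4 (6T8, order 24), S_3 x S_3 (6T9, order 36), S_4 x C_2 (6T11, order 48), (S_3 x S_3) : C_2 (6T13, order 72), PGL(2,5) (6T14, order 120), S_6 (6T16, order 720). By Dedekind's theorem, for a prime p not dividing disc(f) the degrees of the irreducible factors of f mod p form the cycle type of an element of G. Factoring f modulo the 37 such primes p <= 167 (skipping 2, 7, which divide the discriminant), each new pattern first appears at: mod 3: f = (x^6 + 2x^5 + x^4 + 2x^3 + x + 1), pattern 6; mod 11: f = (x^3 + 2x^2 + 6x + 8)(x^3 + 5x^2 + 8), pattern 3+3; mod 13: f = (x^2 + 4x + 10)(x^2 + 8x + 9)(x^2 + 10x + 1), pattern 2+2+2; mod 29: f = (x + 2)(x + 11)(x + 22)(x + 24)(x + 25)(x + 28), pattern 1+1+1+1+1+1. No other pattern occurs in this range, so the set of observed cycle types is {6, 3+3, 2+2+2, 1+1+1+1+1+1}. The candidates containing elements of all these cycle types are C_6 (6T1) of order 6, D_6 (6T3) of order 12, C_3 x S_3 (6T5) of order 18, A_4 x C_2 (6T6) of order 24, S_3 x S_3 (6T9) of order 36, S_4 x C_2 (6T11) of order 48, (S_3 x S_3) : C_2 (6T13) of order 72, PGL(2,5) (6T14) of order 120, S_6 (6T16) of order 720; the others are excluded. The observed types are precisely the cycle types that occur in C_6 (6T1). Each of the other remaining candidates has further cycle types, and by the Chebotarev density theorem the matching factorization patterns would occur for a proportion of primes equal to their share of the group: D_6 (6T3) additionally contains elements of type 2+2+1+1 (3 of its 12 elements, about 25% of primes); C_3 x S_3 (6T5) additionally contains elements of type 3+1+1+1 (4 of its 18 elements, about 22% of primes); A_4 x C_2 (6T6) additionally contains elements of type 2+2+1+1, 2+1+1+1+1 (6 of its 24 elements, about 25% of primes); S_3 x S_3 (6T9) additionally contains elements of type 3+1+1+1, 2+2+1+1 (13 of its 36 elements, about 36% of primes); S_4 x C_2 (6T11) additionally contains elements of type 4+2, 4+1+1, 2+2+1+1, 2+1+1+1+1 (24 of its 48 elements, about 50% of primes); (S_3 x S_3) : C_2 (6T13) additionally contains elements of type 4+2, 3+2+1, 3+1+1+1, 2+2+1+1, 2+1+1+1+1 (49 of its 72 elements, about 68% of primes); PGL(2,5) (6T14) additionally contains elements of type 5+1, 4+1+1, 2+2+1+1 (69 of its 120 elements, about 58% of primes); S_6 (6T16) additionally contains elements of type 5+1, 4+2, 4+1+1, 3+2+1, 3+1+1+1, 2+2+1+1, 2+1+1+1+1 (544 of its 720 elements, about 76% of primes). None of the 37 primes tested shows any such pattern (for each of these groups the chance of that is below 10^-4), which rules them out. Hence G = C_6 (6T1), of order 6. The Galois group C_6 (6T1) has order 6, so the splitting field has degree 6 over Q.

6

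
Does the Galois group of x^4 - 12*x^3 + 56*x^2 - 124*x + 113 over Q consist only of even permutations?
The polynomial is irreducible of degree 4 over Q. Its discriminant is 2304 = 48^2, a perfect square. A Galois group lies in the alternating group exactly when the discriminant is a square in Q, so the Galois group (V_4) is contained in A_4.

Yes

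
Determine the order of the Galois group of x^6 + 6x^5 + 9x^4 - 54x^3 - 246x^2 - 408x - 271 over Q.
The degree of the splitting field over Q equals the order of the Galois group, so first determine the group. The polynomial f is an irreducible sextic over Q, so G = Gal(f/Q) is one of the 16 transitive subgroups 6T1, ..., 6T16 of S_6. The discriminant of f is 1323222688272384 = 36376128^2, a perfect square, so G is contained in A_6. The transitive groups of degree 6 contained in A_6 are: A_4 (6T4, order 12), S_4 (6T7, order 24), (C_3 x C_3) : C_4 (6T10, order 36), PSL(2,5) (6T12, order 60), A_6 (6T15, order 360). By Dedekind's theorem, for a prime p not dividing disc(f) the degrees of the irreducible factors of f mod p form the cycle type of an element of G. Factoring f modulo the 33 such primes p <= 149 (skipping 2, 3, which divide the discriminant), each new pattern first appears at: mod 5: f = (x^3 + x + 1)(x^3 + x^2 + 3x + 4), pattern 3+3; mod 17: f = (x + 1)(x + 10)(x^2 + 13x + 9)(x^2 + 16x + 7), pattern 2+2+1+1; mod 71: f = (x + 35)(x + 37)(x + 48)(x + 49)(x + 57)(x + 64), pattern 1+1+1+1+1+1. No other pattern occurs in this range, so the set of observed cycle types is {3+3, 2+2+1+1, 1+1+1+1+1+1}. The candidates containing elements of all these cycle types are A_4 (6T4) of order 12, S_4 (6T7) of order 24, (C_3 x C_3) : C_4 (6T10) of order 36, PSL(2,5) (6T12) of order 60, A_6 (6T15) of order 360; the others are excluded. The observed types are precisely the cycle types that occur in A_4 (6T4). Each of the other remaining candidates has further cycle types, and by the Chebotarev density theorem the matching factorization patterns would occur for a proportion of primes equal to their share of the group: S_4 (6T7) additionally contains elements of type 4+2 (6 of its 24 elements, about 25% of primes); (C_3 x C_3) : C_4 (6T10) additionally contains elements of type 4+2, 3+1+1+1 (22 of its 36 elements, about 61% of primes); PSL(2,5) (6T12) additionally contains elements of type 5+1 (24 of its 60 elements, about 40% of primes); A_6 (6T15) additionally contains elements of type 5+1, 4+2, 3+1+1+1 (274 of its 360 elements, about 76% of primes). None of the 33 primes tested shows any such pattern (for each of these groups the chance of that is below 10^-4), which rules them out. Hence G = A_4 (6T4), of order 12. The Galois group A_4 (6T4) has order 12, so the splitting field has degree 12 over Q.

12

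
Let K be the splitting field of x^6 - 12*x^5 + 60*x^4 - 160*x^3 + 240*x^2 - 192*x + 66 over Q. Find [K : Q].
12

The degree of the splitting field over Q equals the order of the Galois group, so first determine the group. The polynomial f is an irreducible sextic over Q, so G = Gal(f/Q) is one of the 16 transitive subgroups 6T1, ..., 6T16 of S_6. The discriminant of f is -1492992, which is not a perfect square, so G is not contained in A_6. The transitive groups of degree 6 not contained in A_6 are: C_6 (6T1, order 6), S_3 (6T2, order 6), D_6 (6T3, order 12), C_3 x S_3 (6T5, order 18), A_4 x C_2 (6T6, order 24), S_4 (6T8, order 24), S_3 x S_3 (6T9, order 36), S_4 x C_2 (6T11, order 48), (S_3 x S_3) : C_2 (6T13, order 72), PGL(2,5) (6T14, order 120), S_6 (6T16, order 720). By Dedekind's theorem, for a prime p not dividing disc(f) the degrees of the irreducible factors of f mod p form the cycle type of an element of G. Factoring f modulo the 79 such primes p <= 419 (skipping 2, 3, which divide the discriminant), each new pattern first appears at: mod 5: f = (x^2 + x + 2)(x^2 + 3x + 3)(x^2 + 4x + 1), pattern 2+2+2; mod 7: f = (x^6 + 2x^5 + 4x^4 + x^3 + 2x^2 + 4x + 3), pattern 6; mod 11: f = (x)(x + 7)(x^2 + 5x + 1)(x^2 + 9x + 4), pattern 2+2+1+1; mod 19: f = (x^3 + 13x^2 + 12x + 5)(x^3 + 13x^2 + 12x + 17), pattern 3+3; mod 43: f = (x + 1)(x + 16)(x + 19)(x + 20)(x + 23)(x + 38), pattern 1+1+1+1+1+1. No other pattern occurs in this range, so the set of observed cycle types is {2+2+2, 6, 2+2+1+1, 3+3, 1+1+1+1+1+1}. The candidates containing elements of all these cycle types are D_6 (6T3) of order 12, A_4 x C_2 (6T6) of order 24, S_3 x S_3 (6T9) of order 36, S_4 x C_2 (6T11) of order 48, (S_3 x S_3) : C_2 (6T13) of order 72, PGL(2,5) (6T14) of order 120, S_6 (6T16) of order 720; the others are excluded. The observed types are precisely the cycle types that occur in D_6 (6T3). Each of the other remaining candidates has further cycle types, and by the Chebotarev density theorem the matching factorization patterns would occur for a proportion of primes equal to their share of the group: A_4 x C_2 (6T6) additionally contains elements of type 2+1+1+1+1 (3 of its 24 elements, about 12% of primes); S_3 x S_3 (6T9) additionally contains elements of type 3+1+1+1 (4 of its 36 elements, about 11% of primes); S_4 x C_2 (6T11) additionally contains elements of type 4+2, 4+1+1, 2+1+1+1+1 (15 of its 48 elements, about 31% of primes); (S_3 x S_3) : C_2 (6T13) additionally contains elements of type 4+2, 3+2+1, 3+1+1+1, 2+1+1+1+1 (40 of its 72 elements, about 56% of primes); PGL(2,5) (6T14) additionally contains elements of type 5+1, 4+1+1 (54 of its 120 elements, about 45% of primes); S_6 (6T16) additionally contains elements of type 5+1, 4+2, 4+1+1, 3+2+1, 3+1+1+1, 2+1+1+1+1 (499 of its 720 elements, about 69% of primes). None of the 79 primes tested shows any such pattern (for each of these groups the chance of that is below 10^-4), which rules them out. Hence G = D_6 (6T3), of order 12. The Galois group D_6 (6T3) has order 12, so the splitting field has degree 12 over Q.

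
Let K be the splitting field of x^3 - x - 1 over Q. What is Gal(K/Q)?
S_3, the symmetric group on 3 letters

The polynomial is an irreducible cubic over Q and its discriminant is -23, which is not a perfect square. For an irreducible cubic, a non-square discriminant gives Galois group S_3.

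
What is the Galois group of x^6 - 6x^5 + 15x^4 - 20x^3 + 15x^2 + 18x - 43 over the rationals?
A_6

The polynomial f is an irreducible sextic over Q, so G = Gal(f/Q) is one of the 16 transitive subgroups 6T1, ..., 6T16 of S_6. The discriminant of f is 746496000000 = 864000^2, a perfect square, so G is contained in A_6. The transitive groups of degree 6 contained in A_6 are: A_4 (6T4, order 12), S_4 (6T7, order 24), (C_3 x C_3) : C_4 (6T10, order 36), PSL(2,5) (6T12, order 60), A_6 (6T15, order 360). By Dedekind's theorem, for a prime p not dividing disc(f) the degrees of the irreducible factors of f mod p form the cycle type of an element of G. Factoring f modulo the 6 such primes p <= 23 (skipping 2, 3, 5, which divide the discriminant), each new pattern first appears at: mod 7: f = (x + 2)(x^5 + 6x^4 + 3x^3 + 2x^2 + 4x + 3), pattern 5+1; mod 23: f = (x + 6)(x + 11)(x + 20)(x^3 + 3x^2 + 4x + 8), pattern 3+1+1+1. No other pattern occurs in this range, so the set of observed cycle types is {5+1, 3+1+1+1}. Among the candidates above, the only group containing elements of all these cycle types is A_6 (6T15) — each of A_4 (6T4), S_4 (6T7), (C_3 x C_3) : C_4 (6T10), PSL(2,5) (6T12) lacks at least one of them. Hence G = A_6 (6T15), of order 360.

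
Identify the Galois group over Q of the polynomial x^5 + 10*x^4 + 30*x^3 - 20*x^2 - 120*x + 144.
The polynomial f is an irreducible quintic over Q, so G = Gal(f/Q) is a transitive subgroup of S_5: one of C_5 (5T1, order 5), D_5 (5T2, order 10), F_20 (5T3, order 20), A_5 (5T4, order 60) or S_5 (5T5, order 120). The discriminant of f is 1327104000000 = 1152000^2, a perfect square, so G is contained in A_5. The transitive groups of degree 5 contained in A_5 are: C_5 (5T1, order 5), D_5 (5T2, order 10), A_5 (5T4, order 60). By Dedekind's theorem, for a prime p not dividing disc(f) the degrees of the irreducible factors of f mod p form the cycle type of an element of G. Factoring f modulo the 23 such primes p <= 101 (skipping 2, 3, 5, which divide the discriminant), each new pattern first appears at: mod 7: f = (x^5 + 3x^4 + 2x^3 + x^2 + 6x + 4), pattern 5; mod 17: f = (x + 8)(x^2 + 5x + 7)(x^2 + 14x + 5), pattern 2+2+1. No other pattern occurs in this range, so the set of observed cycle types is {5, 2+2+1}. The candidates containing elements of all these cycle types are D_5 (5T2) of order 10, A_5 (5T4) of order 60; the others are excluded. The observed types are precisely the cycle types that occur in D_5 (5T2) (apart from the identity). Each of the other remaining candidates has further cycle types, and by the Chebotarev density theorem the matching factorization patterns would occur for a proportion of primes equal to their share of the group: A_5 (5T4) additionally contains elements of type 3+1+1 (20 of its 60 elements, about 33% of primes). None of the 23 primes tested shows any such pattern (for each of these groups the chance of that is below 10^-4), which rules them out. Hence G = D_5 (5T2), of order 10.

D_5, the dihedral group of order 10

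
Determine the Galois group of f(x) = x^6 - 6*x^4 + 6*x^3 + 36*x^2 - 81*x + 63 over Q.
(S_3 x S_3) : C_2, the group 6T13 of order 72

The polynomial f is an irreducible sextic over Q, so G = Gal(f/Q) is one of the 16 transitive subgroups 6T1, ..., 6T16 of S_6. The discriminant of f is -1116112724883, which is not a perfect square, so G is not contained in A_6. The transitive groups of degree 6 not contained in A_6 are: C_6 (6T1, order 6), S_3 (6T2, order 6), D_6 (6T3, order 12), C_3 x S_3 (6T5, order 18), A_4 x C_2 (6T6, order 24), S_4 (6T8, order 24), S_3 x S_3 (6T9, order 36), S_4 x C_2 (6T11, order 48), (S_3 x S_3) : C_2 (6T13, order 72), PGL(2,5) (6T14, order 120), S_6 (6T16, order 720). By Dedekind's theorem, for a prime p not dividing disc(f) the degrees of the irreducible factors of f mod p form the cycle type of an element of G. Factoring f modulo the 27 such primes p <= 127 (skipping 3, 13, 17, 43, which divide the discriminant), each new pattern first appears at: mod 2: f = (x^6 + x + 1), pattern 6; mod 7: f = (x)(x^2 + 2x + 3)(x^3 + 5x^2 + 2x + 1), pattern 3+2+1; mod 11: f = (x^2 + 4x + 9)(x^4 + 7x^3 + x^2 + 5x + 7), pattern 4+2; mod 31: f = (x + 5)(x + 19)(x^2 + x + 24)(x^2 + 6x + 11), pattern 2+2+1+1; mod 61: f = (x + 42)(x + 49)(x + 58)(x + 59)(x^2 + 36x + 47), pattern 2+1+1+1+1; mod 97: f = (x + 36)(x + 64)(x + 68)(x^3 + 26x^2 + 5x + 95), pattern 3+1+1+1; mod 113: f = (x^2 + 57x + 3)(x^2 + 60x + 31)(x^2 + 109x + 59), pattern 2+2+2; mod 127: f = (x^3 + 39x^2 + 64x + 66)(x^3 + 88x^2 + 54x + 76), pattern 3+3. No other pattern occurs in this range, so the set of observed cycle types is {6, 3+2+1, 4+2, 2+2+1+1, 2+1+1+1+1, 3+1+1+1, 2+2+2, 3+3}. The candidates containing elements of all these cycle types are (S_3 x S_3) : C_2 (6T13) of order 72, S_6 (6T16) of order 720; the others are excluded. The observed types are precisely the cycle types that occur in (S_3 x S_3) : C_2 (6T13) (apart from the identity). Each of the other remaining candidates has further cycle types, and by the Chebotarev density theorem the matching factorization patterns would occur for a proportion of primes equal to their share of the group: S_6 (6T16) additionally contains elements of type 5+1, 4+1+1 (234 of its 720 elements, about 32% of primes). None of the 27 primes tested shows any such pattern (for each of these groups the chance of that is below 10^-4), which rules them out. Hence G = (S_3 x S_3) : C_2 (6T13), of order 72.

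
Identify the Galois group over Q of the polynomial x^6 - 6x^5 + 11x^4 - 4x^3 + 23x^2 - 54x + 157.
S_4

The polynomial f is an irreducible sextic over Q, so G = Gal(f/Q) is one of the 16 transitive subgroups 6T1, ..., 6T16 of S_6. The discriminant of f is -5497558138880000, which is not a perfect square, so G is not contained in A_6. The transitive groups of degree 6 not contained in A_6 are: C_6 (6T1, order 6), S_3 (6T2, order 6), D_6 (6T3, order 12), C_3 x S_3 (6T5, order 18), A_4 x C_2 (6T6, order 24), S_4 (6T8, order 24), S_3 x S_3 (6T9, order 36), S_4 x C_2 (6T11, order 48), (S_3 x S_3) : C_2 (6T13, order 72), PGL(2,5) (6T14, order 120), S_6 (6T16, order 720). By Dedekind's theorem, for a prime p not dividing disc(f) the degrees of the irreducible factors of f mod p form the cycle type of an element of G. Factoring f modulo the 22 such primes p <= 89 (skipping 2, 5, which divide the discriminant), each new pattern first appears at: mod 3: f = (x^3 + x^2 + x + 2)(x^3 + 2x^2 + 2x + 2), pattern 3+3; mod 7: f = (x^2 + 2)(x^2 + 3x + 6)(x^2 + 5x + 2), pattern 2+2+2; mod 13: f = (x + 4)(x + 7)(x^4 + 9x^3 + x^2 + 6x + 7), pattern 4+1+1; mod 43: f = (x + 18)(x + 23)(x^2 + 41x + 17)(x^2 + 41x + 41), pattern 2+2+1+1. No other pattern occurs in this range, so the set of observed cycle types is {3+3, 2+2+2, 4+1+1, 2+2+1+1}. The candidates containing elements of all these cycle types are S_4 (6T8) of order 24, S_4 x C_2 (6T11) of order 48, PGL(2,5) (6T14) of order 120, S_6 (6T16) of order 720; the others are excluded. The observed types are precisely the cycle types that occur in S_4 (6T8) (apart from the identity). Each of the other remaining candidates has further cycle types, and by the Chebotarev density theorem the matching factorization patterns would occur for a proportion of primes equal to their share of the group: S_4 x C_2 (6T11) additionally contains elements of type 6, 4+2, 2+1+1+1+1 (17 of its 48 elements, about 35% of primes); PGL(2,5) (6T14) additionally contains elements of type 6, 5+1 (44 of its 120 elements, about 37% of primes); S_6 (6T16) additionally contains elements of type 6, 5+1, 4+2, 3+2+1, 3+1+1+1, 2+1+1+1+1 (529 of its 720 elements, about 73% of primes). None of the 22 primes tested shows any such pattern (for each of these groups the chance of that is below 10^-4), which rules them out. Hence G = S_4 (6T8), of order 24.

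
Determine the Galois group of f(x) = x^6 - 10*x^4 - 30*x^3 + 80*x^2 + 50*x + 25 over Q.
The polynomial f is an irreducible sextic over Q, so G = Gal(f/Q) is one of the 16 transitive subgroups 6T1, ..., 6T16 of S_6. The discriminant of f is 38875225000000 = 6235000^2, a perfect square, so G is contained in A_6. The transitive groups of degree 6 contained in A_6 are: A_4 (6T4, order 12), S_4 (6T7, order 24), (C_3 x C_3) : C_4 (6T10, order 36), PSL(2,5) (6T12, order 60), A_6 (6T15, order 360). By Dedekind's theorem, for a prime p not dividing disc(f) the degrees of the irreducible factors of f mod p form the cycle type of an element of G. Factoring f modulo the 19 such primes p <= 83 (skipping 2, 5, 29, 43, which divide the discriminant), each new pattern first appears at: mod 3: f = (x^2 + 2x + 2)(x^4 + x^3 + x^2 + 2x + 2), pattern 4+2; mod 11: f = (x^3 + 4x^2 + x + 2)(x^3 + 7x^2 + 5x + 7), pattern 3+3; mod 19: f = (x + 1)(x + 15)(x^2 + 9x + 12)(x^2 + 13x + 7), pattern 2+2+1+1; mod 61: f = (x + 21)(x + 24)(x + 42)(x^3 + 35x^2 + 41x + 25), pattern 3+1+1+1. No other pattern occurs in this range, so the set of observed cycle types is {4+2, 3+3, 2+2+1+1, 3+1+1+1}. The candidates containing elements of all these cycle types are (C_3 x C_3) : C_4 (6T10) of order 36, A_6 (6T15) of order 360; the others are excluded. The observed types are precisely the cycle types that occur in (C_3 x C_3) : C_4 (6T10) (apart from the identity). Each of the other remaining candidates has further cycle types, and by the Chebotarev density theorem the matching factorization patterns would occur for a proportion of primes equal to their share of the group: A_6 (6T15) additionally contains elements of type 5+1 (144 of its 360 elements, about 40% of primes). None of the 19 primes tested shows any such pattern (for each of these groups the chance of that is below 10^-4), which rules them out. Hence G = (C_3 x C_3) : C_4 (6T10), of order 36.

(C_3 x C_3) : C_4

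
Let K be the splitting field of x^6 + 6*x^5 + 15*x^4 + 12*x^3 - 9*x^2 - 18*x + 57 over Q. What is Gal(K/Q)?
The polynomial f is an irreducible sextic over Q, so G = Gal(f/Q) is one of the 16 transitive subgroups 6T1, ..., 6T16 of S_6. The discriminant of f is -21134460321792, which is not a perfect square, so G is not contained in A_6. The transitive groups of degree 6 not contained in A_6 are: C_6 (6T1, order 6), S_3 (6T2, order 6), D_6 (6T3, order 12), C_3 x S_3 (6T5, order 18), A_4 x C_2 (6T6, order 24), S_4 (6T8, order 24), S_3 x S_3 (6T9, order 36), S_4 x C_2 (6T11, order 48), (S_3 x S_3) : C_2 (6T13, order 72), PGL(2,5) (6T14, order 120), S_6 (6T16, order 720). By Dedekind's theorem, for a prime p not dividing disc(f) the degrees of the irreducible factors of f mod p form the cycle type of an element of G. Factoring f modulo the 37 such primes p <= 167 (skipping 2, 3, which divide the discriminant), each new pattern first appears at: mod 5: f = (x^6 + x^5 + 2x^3 + x^2 + 2x + 2), pattern 6; mod 7: f = (x^3 + 3x^2 + 3x + 3)(x^3 + 3x^2 + 3x + 5), pattern 3+3; mod 17: f = (x^2 + 11x + 14)(x^2 + 13x + 16)(x^2 + 16x + 2), pattern 2+2+2; mod 19: f = (x)(x + 9)(x + 11)(x + 13)(x + 14)(x + 16), pattern 1+1+1+1+1+1. No other pattern occurs in this range, so the set of observed cycle types is {6, 3+3, 2+2+2, 1+1+1+1+1+1}. The candidates containing elements of all these cycle types are C_6 (6T1) of order 6, D_6 (6T3) of order 12, C_3 x S_3 (6T5) of order 18, A_4 x C_2 (6T6) of order 24, S_3 x S_3 (6T9) of order 36, S_4 x C_2 (6T11) of order 48, (S_3 x S_3) : C_2 (6T13) of order 72, PGL(2,5) (6T14) of order 120, S_6 (6T16) of order 720; the others are excluded. The observed types are precisely the cycle types that occur in C_6 (6T1). Each of the other remaining candidates has further cycle types, and by the Chebotarev density theorem the matching factorization patterns would occur for a proportion of primes equal to their share of the group: D_6 (6T3) additionally contains elements of type 2+2+1+1 (3 of its 12 elements, about 25% of primes); C_3 x S_3 (6T5) additionally contains elements of type 3+1+1+1 (4 of its 18 elements, about 22% of primes); A_4 x C_2 (6T6) additionally contains elements of type 2+2+1+1, 2+1+1+1+1 (6 of its 24 elements, about 25% of primes); S_3 x S_3 (6T9) additionally contains elements of type 3+1+1+1, 2+2+1+1 (13 of its 36 elements, about 36% of primes); S_4 x C_2 (6T11) additionally contains elements of type 4+2, 4+1+1, 2+2+1+1, 2+1+1+1+1 (24 of its 48 elements, about 50% of primes); (S_3 x S_3) : C_2 (6T13) additionally contains elements of type 4+2, 3+2+1, 3+1+1+1, 2+2+1+1, 2+1+1+1+1 (49 of its 72 elements, about 68% of primes); PGL(2,5) (6T14) additionally contains elements of type 5+1, 4+1+1, 2+2+1+1 (69 of its 120 elements, about 58% of primes); S_6 (6T16) additionally contains elements of type 5+1, 4+2, 4+1+1, 3+2+1, 3+1+1+1, 2+2+1+1, 2+1+1+1+1 (544 of its 720 elements, about 76% of primes). None of the 37 primes tested shows any such pattern (for each of these groups the chance of that is below 10^-4), which rules them out. Hence G = C_6 (6T1), of order 6.

6T1: C_6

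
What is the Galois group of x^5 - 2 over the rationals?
5T3: F_20

The polynomial f is an irreducible quintic over Q, so G = Gal(f/Q) is a transitive subgroup of S_5: one of C_5 (5T1, order 5), D_5 (5T2, order 10), F_20 (5T3, order 20), A_5 (5T4, order 60) or S_5 (5T5, order 120). The discriminant of f is 50000, which is not a perfect square, so G is not contained in A_5. The transitive groups of degree 5 not contained in A_5 are: F_20 (5T3, order 20), S_5 (5T5, order 120). By Dedekind's theorem, for a prime p not dividing disc(f) the degrees of the irreducible factors of f mod p form the cycle type of an element of G. Factoring f modulo the 18 such primes p <= 71 (skipping 2, 5, which divide the discriminant), each new pattern first appears at: mod 3: f = (x + 1)(x^4 + 2x^3 + x^2 + 2x + 1), pattern 4+1; mod 11: f = (x^5 + 9), pattern 5; mod 19: f = (x + 4)(x^2 + 16x + 16)(x^2 + 18x + 16), pattern 2+2+1. No other pattern occurs in this range, so the set of observed cycle types is {4+1, 5, 2+2+1}. The candidates containing elements of all these cycle types are F_20 (5T3) of order 20, S_5 (5T5) of order 120; the others are excluded. The observed types are precisely the cycle types that occur in F_20 (5T3) (apart from the identity). Each of the other remaining candidates has further cycle types, and by the Chebotarev density theorem the matching factorization patterns would occur for a proportion of primes equal to their share of the group: S_5 (5T5) additionally contains elements of type 3+2, 3+1+1, 2+1+1+1 (50 of its 120 elements, about 42% of primes). None of the 18 primes tested shows any such pattern (for each of these groups the chance of that is below 10^-4), which rules them out. Hence G = F_20 (5T3), of order 20.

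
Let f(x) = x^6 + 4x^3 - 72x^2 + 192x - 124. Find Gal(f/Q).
6T3: D_6

The polynomial f is an irreducible sextic over Q, so G = Gal(f/Q) is one of the 16 transitive subgroups 6T1, ..., 6T16 of S_6. The discriminant of f is 5114284084297728, which is not a perfect square, so G is not contained in A_6. The transitive groups of degree 6 not contained in A_6 are: C_6 (6T1, order 6), S_3 (6T2, order 6), D_6 (6T3, order 12), C_3 x S_3 (6T5, order 18), A_4 x C_2 (6T6, order 24), S_4 (6T8, order 24), S_3 x S_3 (6T9, order 36), S_4 x C_2 (6T11, order 48), (S_3 x S_3) : C_2 (6T13, order 72), PGL(2,5) (6T14, order 120), S_6 (6T16, order 720). By Dedekind's theorem, for a prime p not dividing disc(f) the degrees of the irreducible factors of f mod p form the cycle type of an element of G. Factoring f modulo the 79 such primes p <= 431 (skipping 2, 3, 31, 59, which divide the discriminant), each new pattern first appears at: mod 5: f = (x^2 + 3)(x^2 + x + 2)(x^2 + 4x + 1), pattern 2+2+2; mod 7: f = (x^3 + 3x + 5)(x^3 + 4x + 6), pattern 3+3; mod 13: f = (x^6 + 4x^3 + 6x^2 + 10x + 6), pattern 6; mod 17: f = (x + 1)(x + 15)(x^2 + 2x + 6)(x^2 + 16x + 16), pattern 2+2+1+1; mod 127: f = (x + 14)(x + 31)(x + 33)(x + 80)(x + 103)(x + 120), pattern 1+1+1+1+1+1. No other pattern occurs in this range, so the set of observed cycle types is {2+2+2, 3+3, 6, 2+2+1+1, 1+1+1+1+1+1}. The candidates containing elements of all these cycle types are D_6 (6T3) of order 12, A_4 x C_2 (6T6) of order 24, S_3 x S_3 (6T9) of order 36, S_4 x C_2 (6T11) of order 48, (S_3 x S_3) : C_2 (6T13) of order 72, PGL(2,5) (6T14) of order 120, S_6 (6T16) of order 720; the others are excluded. The observed types are precisely the cycle types that occur in D_6 (6T3). Each of the other remaining candidates has further cycle types, and by the Chebotarev density theorem the matching factorization patterns would occur for a proportion of primes equal to their share of the group: A_4 x C_2 (6T6) additionally contains elements of type 2+1+1+1+1 (3 of its 24 elements, about 12% of primes); S_3 x S_3 (6T9) additionally contains elements of type 3+1+1+1 (4 of its 36 elements, about 11% of primes); S_4 x C_2 (6T11) additionally contains elements of type 4+2, 4+1+1, 2+1+1+1+1 (15 of its 48 elements, about 31% of primes); (S_3 x S_3) : C_2 (6T13) additionally contains elements of type 4+2, 3+2+1, 3+1+1+1, 2+1+1+1+1 (40 of its 72 elements, about 56% of primes); PGL(2,5) (6T14) additionally contains elements of type 5+1, 4+1+1 (54 of its 120 elements, about 45% of primes); S_6 (6T16) additionally contains elements of type 5+1, 4+2, 4+1+1, 3+2+1, 3+1+1+1, 2+1+1+1+1 (499 of its 720 elements, about 69% of primes). None of the 79 primes tested shows any such pattern (for each of these groups the chance of that is below 10^-4), which rules them out. Hence G = D_6 (6T3), of order 12.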